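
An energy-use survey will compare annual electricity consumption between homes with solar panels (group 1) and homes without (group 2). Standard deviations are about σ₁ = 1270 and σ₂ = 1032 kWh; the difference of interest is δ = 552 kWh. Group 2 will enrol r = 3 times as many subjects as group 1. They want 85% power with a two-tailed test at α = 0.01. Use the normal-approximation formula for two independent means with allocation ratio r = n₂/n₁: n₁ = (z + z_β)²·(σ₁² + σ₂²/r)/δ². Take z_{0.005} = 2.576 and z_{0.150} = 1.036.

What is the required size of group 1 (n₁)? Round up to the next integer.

n₁ = (z_{α/2} + z_β)² · (σ₁² + σ₂²/r) / δ²
   = (2.576 + 1.036)² · (1270² + 1032²/3) / 552²
   = 13.0465 · (1612900 + 355008) / 304704
   = 13.0465 · 1967908 / 304704
   = 84.26
Round up → n₁ = 85; n₂ = r·n₁ = 3 × 85 = 255.

n₁ = 85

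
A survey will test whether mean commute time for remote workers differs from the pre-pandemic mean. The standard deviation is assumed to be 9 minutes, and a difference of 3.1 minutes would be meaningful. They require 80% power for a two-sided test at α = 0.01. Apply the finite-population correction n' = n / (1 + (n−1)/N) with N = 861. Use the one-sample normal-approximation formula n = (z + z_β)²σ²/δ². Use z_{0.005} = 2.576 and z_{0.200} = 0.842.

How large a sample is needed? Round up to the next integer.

n = 89

n = (z_{α/2} + z_β)² · σ² / δ²
  = (2.576 + 0.842)² · 9² / 3.1²
  = 11.6827 · 81 / 9.61
  = 98.47
Finite-population correction (N = 861): 98.47 / (1 + (98.47 − 1)/861) = 88.46.
Round up → n = 89.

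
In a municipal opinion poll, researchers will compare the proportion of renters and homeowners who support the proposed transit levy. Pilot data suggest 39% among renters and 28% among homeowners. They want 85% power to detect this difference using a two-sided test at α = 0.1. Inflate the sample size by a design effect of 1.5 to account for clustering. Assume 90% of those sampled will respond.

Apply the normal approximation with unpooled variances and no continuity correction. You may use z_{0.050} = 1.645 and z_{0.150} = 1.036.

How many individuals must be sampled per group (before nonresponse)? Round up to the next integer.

n = (z_{α/2} + z_β)² · [p₁(1−p₁) + p₂(1−p₂)] / (p₁ − p₂)²
  = (1.645 + 1.036)² · (0.39·0.61 + 0.28·0.72) / (0.11)²
  = (2.681)² · (0.2379 + 0.2016) / 0.0121
  = 7.1878 · 0.4395 / 0.0121
  = 261.08
Design effect: 1.5 × 261.08 = 391.61.
Adjust for 90% response: 391.61 / 0.90 = 435.13.
Round up → n = 436 per group.

n = 436 per group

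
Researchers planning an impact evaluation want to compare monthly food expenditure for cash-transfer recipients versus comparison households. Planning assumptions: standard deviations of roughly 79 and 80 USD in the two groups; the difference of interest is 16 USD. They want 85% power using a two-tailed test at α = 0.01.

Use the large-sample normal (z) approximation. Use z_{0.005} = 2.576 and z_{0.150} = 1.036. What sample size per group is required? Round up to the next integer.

n = 645 per group

n = (z_{α/2} + z_β)² · (σ₁² + σ₂²) / δ²
  = (2.576 + 1.036)² · (79² + 80² = 12641) / 16²
  = 13.0465 · 12641 / 256
  = 644.22
Round up → n = 645 per group.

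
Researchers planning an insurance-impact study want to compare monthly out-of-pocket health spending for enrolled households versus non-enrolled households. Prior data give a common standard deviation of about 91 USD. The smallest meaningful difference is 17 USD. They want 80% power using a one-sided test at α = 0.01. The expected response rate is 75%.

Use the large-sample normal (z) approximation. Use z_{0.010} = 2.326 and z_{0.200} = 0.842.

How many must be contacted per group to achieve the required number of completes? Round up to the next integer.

n = (z_α + z_β)² · (σ₁² + σ₂²) / δ²
  = (2.326 + 0.842)² · (2·91² = 16562) / 17²
  = 10.0362 · 16562 / 289
  = 575.16
Adjust for 75% response: 575.16 / 0.75 = 766.87.
Round up → n = 767 per group.

n = 767 per group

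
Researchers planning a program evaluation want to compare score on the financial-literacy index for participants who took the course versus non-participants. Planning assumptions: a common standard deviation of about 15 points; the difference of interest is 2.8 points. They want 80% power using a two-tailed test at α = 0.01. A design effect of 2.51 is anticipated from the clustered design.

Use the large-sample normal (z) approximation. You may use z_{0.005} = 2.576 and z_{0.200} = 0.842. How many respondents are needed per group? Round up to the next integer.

n = 1684 per group

n = (z_{α/2} + z_β)² · (σ₁² + σ₂²) / δ²
  = (2.576 + 0.842)² · (2·15² = 450) / 2.8²
  = 11.6827 · 450 / 7.84
  = 670.56
Design effect: 2.51 × 670.56 = 1683.12.
Round up → n = 1684 per group.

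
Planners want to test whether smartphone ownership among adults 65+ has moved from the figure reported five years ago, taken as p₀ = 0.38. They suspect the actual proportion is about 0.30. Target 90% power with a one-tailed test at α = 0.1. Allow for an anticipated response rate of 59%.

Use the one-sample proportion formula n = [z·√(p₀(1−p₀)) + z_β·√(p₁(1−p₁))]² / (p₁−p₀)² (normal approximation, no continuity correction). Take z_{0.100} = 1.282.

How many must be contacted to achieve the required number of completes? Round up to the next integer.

n = 388

n = [z_α·√(p₀q₀) + z_β·√(p₁q₁)]² / (p₁ − p₀)²
  = [1.282·√(0.38·0.62) + 1.282·√(0.30·0.70)]² / (-0.08)²
  = [1.282·0.4854 + 1.282·0.4583]² / 0.0064
  = [1.2098]² / 0.0064
  = 228.67
Adjust for 59% response: 228.67 / 0.59 = 387.58.
Round up → n = 388.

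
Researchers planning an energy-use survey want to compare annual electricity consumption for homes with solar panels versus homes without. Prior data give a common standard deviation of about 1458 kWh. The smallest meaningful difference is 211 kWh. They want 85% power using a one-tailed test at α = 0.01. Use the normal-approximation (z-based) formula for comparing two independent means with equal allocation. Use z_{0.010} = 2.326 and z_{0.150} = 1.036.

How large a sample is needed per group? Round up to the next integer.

n = 1080 per group

n = (z_α + z_β)² · (σ₁² + σ₂²) / δ²
  = (2.326 + 1.036)² · (2·1458² = 4251528) / 211²
  = 11.3030 · 4251528 / 44521
  = 1079.38
Round up → n = 1080 per group.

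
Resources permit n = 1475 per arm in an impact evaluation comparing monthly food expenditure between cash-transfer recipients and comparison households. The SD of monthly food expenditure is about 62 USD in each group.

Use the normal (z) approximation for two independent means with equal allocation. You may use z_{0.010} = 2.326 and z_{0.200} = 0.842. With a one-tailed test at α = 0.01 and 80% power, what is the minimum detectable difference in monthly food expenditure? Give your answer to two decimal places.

Minimum detectable difference ≈ 7.23 USD

δ = (z_α + z_β) · √((σ₁²+σ₂²)/n)
  = (2.326 + 0.842) · √(7688/1475)
  = 3.168 · √5.2122
  = 3.168 · 2.2830
  = 7.2326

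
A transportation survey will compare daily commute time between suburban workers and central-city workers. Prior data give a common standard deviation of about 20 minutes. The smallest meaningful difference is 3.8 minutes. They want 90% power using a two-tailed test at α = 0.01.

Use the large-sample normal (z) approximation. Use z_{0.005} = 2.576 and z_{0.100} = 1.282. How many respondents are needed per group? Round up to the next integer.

n = 825 per group

n = (z_{α/2} + z_β)² · (σ₁² + σ₂²) / δ²
  = (2.576 + 1.282)² · (2·20² = 800) / 3.8²
  = 14.8842 · 800 / 14.44
  = 824.61
Round up → n = 825 per group.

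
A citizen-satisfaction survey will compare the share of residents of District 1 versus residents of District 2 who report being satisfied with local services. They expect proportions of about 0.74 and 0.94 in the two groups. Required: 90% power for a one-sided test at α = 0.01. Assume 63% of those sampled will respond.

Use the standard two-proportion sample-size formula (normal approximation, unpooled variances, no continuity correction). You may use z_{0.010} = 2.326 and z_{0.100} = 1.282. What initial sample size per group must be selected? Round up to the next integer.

n = 129 per group

n = (z_α + z_β)² · [p₁(1−p₁) + p₂(1−p₂)] / (p₁ − p₂)²
  = (2.326 + 1.282)² · (0.74·0.26 + 0.94·0.06) / (-0.20)²
  = (3.608)² · (0.1924 + 0.0564) / 0.0400
  = 13.0177 · 0.2488 / 0.0400
  = 80.97
Adjust for 63% response: 80.97 / 0.63 = 128.52.
Round up → n = 129 per group.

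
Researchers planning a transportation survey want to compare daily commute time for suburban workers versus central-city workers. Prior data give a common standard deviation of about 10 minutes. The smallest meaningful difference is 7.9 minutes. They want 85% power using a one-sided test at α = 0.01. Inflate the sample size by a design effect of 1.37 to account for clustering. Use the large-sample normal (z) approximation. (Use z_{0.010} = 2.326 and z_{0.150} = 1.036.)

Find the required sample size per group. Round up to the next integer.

n = (z_α + z_β)² · (σ₁² + σ₂²) / δ²
  = (2.326 + 1.036)² · (2·10² = 200) / 7.9²
  = 11.3030 · 200 / 62.41
  = 36.22
Design effect: 1.37 × 36.22 = 49.62.
Round up → n = 50 per group.

n = 50 per group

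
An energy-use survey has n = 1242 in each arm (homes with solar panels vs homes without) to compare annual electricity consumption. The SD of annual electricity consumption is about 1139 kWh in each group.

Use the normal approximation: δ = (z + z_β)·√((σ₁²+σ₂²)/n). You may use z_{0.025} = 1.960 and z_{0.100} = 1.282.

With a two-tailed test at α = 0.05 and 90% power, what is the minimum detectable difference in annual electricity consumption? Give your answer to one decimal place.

Minimum detectable difference ≈ 148.2 kWh

δ = (z_{α/2} + z_β) · √((σ₁²+σ₂²)/n)
  = (1.960 + 1.282) · √(2594642/1242)
  = 3.242 · √2089.1
  = 3.242 · 45.7065
  = 148.1805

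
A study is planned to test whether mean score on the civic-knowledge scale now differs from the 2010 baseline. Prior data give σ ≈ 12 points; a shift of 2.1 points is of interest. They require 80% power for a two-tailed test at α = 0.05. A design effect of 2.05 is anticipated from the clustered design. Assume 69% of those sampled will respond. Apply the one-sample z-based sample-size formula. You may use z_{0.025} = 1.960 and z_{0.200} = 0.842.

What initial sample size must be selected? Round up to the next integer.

n = (z_{α/2} + z_β)² · σ² / δ²
  = (1.960 + 0.842)² · 12² / 2.1²
  = 7.8512 · 144 / 4.41
  = 256.37
Design effect: 2.05 × 256.37 = 525.55.
Adjust for 69% response: 525.55 / 0.69 = 761.67.
Round up → n = 762.

n = 762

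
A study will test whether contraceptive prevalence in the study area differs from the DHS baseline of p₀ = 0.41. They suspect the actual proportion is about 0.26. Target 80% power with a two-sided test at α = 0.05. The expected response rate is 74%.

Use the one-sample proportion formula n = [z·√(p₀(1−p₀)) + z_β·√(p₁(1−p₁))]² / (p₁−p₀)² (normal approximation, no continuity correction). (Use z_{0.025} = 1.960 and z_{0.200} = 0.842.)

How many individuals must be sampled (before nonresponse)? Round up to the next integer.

n = [z_{α/2}·√(p₀q₀) + z_β·√(p₁q₁)]² / (p₁ − p₀)²
  = [1.960·√(0.41·0.59) + 0.842·√(0.26·0.74)]² / (-0.15)²
  = [1.960·0.4918 + 0.842·0.4386]² / 0.0225
  = [1.3333]² / 0.0225
  = 79.01
Adjust for 74% response: 79.01 / 0.74 = 106.77.
Round up → n = 107.

n = 107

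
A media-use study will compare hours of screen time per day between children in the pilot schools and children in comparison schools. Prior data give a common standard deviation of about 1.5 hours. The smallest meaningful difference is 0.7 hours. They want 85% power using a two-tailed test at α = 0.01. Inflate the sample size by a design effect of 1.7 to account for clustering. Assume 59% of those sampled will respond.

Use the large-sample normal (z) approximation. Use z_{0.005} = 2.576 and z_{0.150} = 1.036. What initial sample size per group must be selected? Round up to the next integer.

n = (z_{α/2} + z_β)² · (σ₁² + σ₂²) / δ²
  = (2.576 + 1.036)² · (2·1.5² = 4.5) / 0.7²
  = 13.0465 · 4.5 / 0.49
  = 119.82
Design effect: 1.7 × 119.82 = 203.69.
Adjust for 59% response: 203.69 / 0.59 = 345.23.
Round up → n = 346 per group.

n = 346 per group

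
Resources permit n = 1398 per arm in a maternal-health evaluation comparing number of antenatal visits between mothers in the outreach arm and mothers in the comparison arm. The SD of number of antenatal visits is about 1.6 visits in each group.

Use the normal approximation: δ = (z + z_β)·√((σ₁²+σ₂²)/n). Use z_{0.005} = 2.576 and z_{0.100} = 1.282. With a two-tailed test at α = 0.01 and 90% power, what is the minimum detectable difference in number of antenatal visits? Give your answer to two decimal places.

δ = (z_{α/2} + z_β) · √((σ₁²+σ₂²)/n)
  = (2.576 + 1.282) · √(5.12/1398)
  = 3.858 · √0.00366
  = 3.858 · 0.0605
  = 0.2335

Minimum detectable difference ≈ 0.23 visits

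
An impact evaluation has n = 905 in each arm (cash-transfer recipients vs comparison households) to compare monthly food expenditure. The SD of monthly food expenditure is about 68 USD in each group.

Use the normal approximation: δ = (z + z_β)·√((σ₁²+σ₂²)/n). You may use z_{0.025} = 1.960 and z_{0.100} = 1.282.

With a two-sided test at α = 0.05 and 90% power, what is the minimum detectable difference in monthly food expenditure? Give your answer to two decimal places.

Minimum detectable difference ≈ 10.36 USD

δ = (z_{α/2} + z_β) · √((σ₁²+σ₂²)/n)
  = (1.960 + 1.282) · √(9248/905)
  = 3.242 · √10.2188
  = 3.242 · 3.1967
  = 10.3636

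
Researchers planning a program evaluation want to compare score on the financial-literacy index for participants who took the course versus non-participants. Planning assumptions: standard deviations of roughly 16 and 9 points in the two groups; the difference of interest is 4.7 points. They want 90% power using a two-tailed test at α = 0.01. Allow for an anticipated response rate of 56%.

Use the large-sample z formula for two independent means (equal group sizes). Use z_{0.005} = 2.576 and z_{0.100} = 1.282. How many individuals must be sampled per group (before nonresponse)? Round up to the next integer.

n = (z_{α/2} + z_β)² · (σ₁² + σ₂²) / δ²
  = (2.576 + 1.282)² · (16² + 9² = 337) / 4.7²
  = 14.8842 · 337 / 22.09
  = 227.07
Adjust for 56% response: 227.07 / 0.56 = 405.48.
Round up → n = 406 per group.

n = 406 per group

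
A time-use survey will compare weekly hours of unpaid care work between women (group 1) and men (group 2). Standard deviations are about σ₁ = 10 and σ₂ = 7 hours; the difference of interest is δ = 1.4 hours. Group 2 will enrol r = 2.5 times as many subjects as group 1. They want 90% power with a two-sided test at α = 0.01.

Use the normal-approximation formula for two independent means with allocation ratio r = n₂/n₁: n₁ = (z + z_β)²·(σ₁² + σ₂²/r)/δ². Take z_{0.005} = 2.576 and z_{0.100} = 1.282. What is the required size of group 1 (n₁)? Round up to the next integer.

n₁ = 909

n₁ = (z_{α/2} + z_β)² · (σ₁² + σ₂²/r) / δ²
   = (2.576 + 1.282)² · (10² + 7²/2.5) / 1.4²
   = 14.8842 · (100 + 19.6) / 1.96
   = 14.8842 · 119.6 / 1.96
   = 908.24
Round up → n₁ = 909; n₂ = r·n₁ = 2.5 × 909 = 2273.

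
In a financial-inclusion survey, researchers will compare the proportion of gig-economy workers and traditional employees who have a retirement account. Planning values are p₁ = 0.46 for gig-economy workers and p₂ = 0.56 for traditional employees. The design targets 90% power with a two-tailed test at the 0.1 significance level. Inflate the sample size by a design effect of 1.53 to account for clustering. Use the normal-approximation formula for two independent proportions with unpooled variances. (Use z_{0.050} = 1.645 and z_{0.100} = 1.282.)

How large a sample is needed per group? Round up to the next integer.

n = (z_{α/2} + z_β)² · [p₁(1−p₁) + p₂(1−p₂)] / (p₁ − p₂)²
  = (1.645 + 1.282)² · (0.46·0.54 + 0.56·0.44) / (-0.10)²
  = (2.927)² · (0.2484 + 0.2464) / 0.0100
  = 8.5673 · 0.4948 / 0.0100
  = 423.91
Design effect: 1.53 × 423.91 = 648.58.
Round up → n = 649 per group.

n = 649 per group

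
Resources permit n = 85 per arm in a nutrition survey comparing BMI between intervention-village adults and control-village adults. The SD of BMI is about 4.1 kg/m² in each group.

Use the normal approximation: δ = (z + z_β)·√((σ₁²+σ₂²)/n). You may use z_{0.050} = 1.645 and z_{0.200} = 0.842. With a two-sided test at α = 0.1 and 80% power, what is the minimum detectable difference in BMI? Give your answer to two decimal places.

Minimum detectable difference ≈ 1.56 kg/m²

δ = (z_{α/2} + z_β) · √((σ₁²+σ₂²)/n)
  = (1.645 + 0.842) · √(33.62/85)
  = 2.487 · √0.39553
  = 2.487 · 0.6289
  = 1.5641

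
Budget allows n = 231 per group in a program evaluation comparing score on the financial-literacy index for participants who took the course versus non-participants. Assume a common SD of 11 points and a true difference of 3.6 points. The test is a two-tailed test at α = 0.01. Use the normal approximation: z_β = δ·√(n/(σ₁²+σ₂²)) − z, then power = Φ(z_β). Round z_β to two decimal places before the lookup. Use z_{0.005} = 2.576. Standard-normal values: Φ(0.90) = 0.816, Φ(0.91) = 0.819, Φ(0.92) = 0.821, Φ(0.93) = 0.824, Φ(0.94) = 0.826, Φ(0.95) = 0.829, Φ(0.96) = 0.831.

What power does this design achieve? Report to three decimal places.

Power ≈ 0.826

z_β = δ·√(n/(σ₁²+σ₂²)) − z_{α/2}
    = 3.6 · √(231/242) − 2.576
    = 3.6 · 0.97701 − 2.576
    = 3.5172 − 2.576 = 0.9412 → 0.94
Power = Φ(0.94) = 0.826.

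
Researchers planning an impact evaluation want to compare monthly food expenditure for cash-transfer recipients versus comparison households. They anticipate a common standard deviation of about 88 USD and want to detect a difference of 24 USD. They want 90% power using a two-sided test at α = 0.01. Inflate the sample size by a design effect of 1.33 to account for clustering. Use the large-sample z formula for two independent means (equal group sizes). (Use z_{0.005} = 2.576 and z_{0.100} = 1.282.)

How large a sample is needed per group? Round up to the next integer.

n = (z_{α/2} + z_β)² · (σ₁² + σ₂²) / δ²
  = (2.576 + 1.282)² · (2·88² = 15488) / 24²
  = 14.8842 · 15488 / 576
  = 400.22
Design effect: 1.33 × 400.22 = 532.29.
Round up → n = 533 per group.

n = 533 per group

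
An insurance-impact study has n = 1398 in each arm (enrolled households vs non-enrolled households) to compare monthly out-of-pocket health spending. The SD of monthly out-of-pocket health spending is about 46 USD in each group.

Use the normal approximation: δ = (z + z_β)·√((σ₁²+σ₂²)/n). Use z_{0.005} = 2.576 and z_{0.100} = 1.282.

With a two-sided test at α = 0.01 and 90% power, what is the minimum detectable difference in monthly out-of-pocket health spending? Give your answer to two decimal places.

Minimum detectable difference ≈ 6.71 USD

δ = (z_{α/2} + z_β) · √((σ₁²+σ₂²)/n)
  = (2.576 + 1.282) · √(4232/1398)
  = 3.858 · √3.0272
  = 3.858 · 1.7399
  = 6.7125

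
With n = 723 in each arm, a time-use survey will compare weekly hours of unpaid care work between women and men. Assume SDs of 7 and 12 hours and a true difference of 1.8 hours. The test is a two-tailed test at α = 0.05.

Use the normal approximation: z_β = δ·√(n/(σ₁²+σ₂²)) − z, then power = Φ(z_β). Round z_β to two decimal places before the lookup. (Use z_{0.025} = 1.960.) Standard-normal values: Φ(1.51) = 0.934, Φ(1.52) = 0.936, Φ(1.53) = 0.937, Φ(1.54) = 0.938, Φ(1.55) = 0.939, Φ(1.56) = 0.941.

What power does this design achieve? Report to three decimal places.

Power ≈ 0.936

z_β = δ·√(n/(σ₁²+σ₂²)) − z_{α/2}
    = 1.8 · √(723/193) − 1.960
    = 1.8 · 1.93549 − 1.960
    = 3.4839 − 1.960 = 1.5239 → 1.52
Power = Φ(1.52) = 0.936.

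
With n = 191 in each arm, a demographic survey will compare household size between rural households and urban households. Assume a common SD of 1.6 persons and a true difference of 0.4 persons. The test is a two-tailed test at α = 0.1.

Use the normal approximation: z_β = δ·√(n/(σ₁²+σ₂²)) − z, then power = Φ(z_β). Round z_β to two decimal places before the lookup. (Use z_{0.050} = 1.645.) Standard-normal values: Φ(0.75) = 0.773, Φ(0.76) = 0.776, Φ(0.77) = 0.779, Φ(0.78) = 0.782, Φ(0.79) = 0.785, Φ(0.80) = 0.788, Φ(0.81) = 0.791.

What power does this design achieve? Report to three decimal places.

Power ≈ 0.788

z_β = δ·√(n/(σ₁²+σ₂²)) − z_{α/2}
    = 0.4 · √(191/5.12) − 1.645
    = 0.4 · 6.10776 − 1.645
    = 2.4431 − 1.645 = 0.7981 → 0.80
Power = Φ(0.80) = 0.788.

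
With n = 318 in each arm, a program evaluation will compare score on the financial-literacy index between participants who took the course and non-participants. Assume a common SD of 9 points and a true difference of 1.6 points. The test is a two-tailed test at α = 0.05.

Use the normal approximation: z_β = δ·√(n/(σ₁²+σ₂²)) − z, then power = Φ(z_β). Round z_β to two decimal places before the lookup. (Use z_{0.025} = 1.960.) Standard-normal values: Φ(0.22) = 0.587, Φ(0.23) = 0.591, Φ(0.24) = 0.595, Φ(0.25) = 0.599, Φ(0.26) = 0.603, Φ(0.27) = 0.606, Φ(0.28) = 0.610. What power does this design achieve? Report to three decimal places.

Power ≈ 0.610

z_β = δ·√(n/(σ₁²+σ₂²)) − z_{α/2}
    = 1.6 · √(318/162) − 1.960
    = 1.6 · 1.40106 − 1.960
    = 2.2417 − 1.960 = 0.2817 → 0.28
Power = Φ(0.28) = 0.610.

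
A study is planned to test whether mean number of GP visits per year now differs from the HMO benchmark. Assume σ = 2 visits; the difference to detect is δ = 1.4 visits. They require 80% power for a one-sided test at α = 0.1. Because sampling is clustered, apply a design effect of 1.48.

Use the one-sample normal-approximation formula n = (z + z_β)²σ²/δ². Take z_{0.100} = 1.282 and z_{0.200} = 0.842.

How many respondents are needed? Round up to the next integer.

n = (z_α + z_β)² · σ² / δ²
  = (1.282 + 0.842)² · 2² / 1.4²
  = 4.5114 · 4 / 1.96
  = 9.21
Design effect: 1.48 × 9.21 = 13.63.
Round up → n = 14.

n = 14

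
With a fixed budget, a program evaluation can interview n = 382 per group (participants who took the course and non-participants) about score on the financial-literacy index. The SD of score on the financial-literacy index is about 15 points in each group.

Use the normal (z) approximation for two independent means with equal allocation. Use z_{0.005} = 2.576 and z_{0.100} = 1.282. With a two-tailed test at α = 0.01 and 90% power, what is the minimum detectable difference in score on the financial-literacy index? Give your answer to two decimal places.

δ = (z_{α/2} + z_β) · √((σ₁²+σ₂²)/n)
  = (2.576 + 1.282) · √(450/382)
  = 3.858 · √1.178
  = 3.858 · 1.0854
  = 4.1873

Minimum detectable difference ≈ 4.19 points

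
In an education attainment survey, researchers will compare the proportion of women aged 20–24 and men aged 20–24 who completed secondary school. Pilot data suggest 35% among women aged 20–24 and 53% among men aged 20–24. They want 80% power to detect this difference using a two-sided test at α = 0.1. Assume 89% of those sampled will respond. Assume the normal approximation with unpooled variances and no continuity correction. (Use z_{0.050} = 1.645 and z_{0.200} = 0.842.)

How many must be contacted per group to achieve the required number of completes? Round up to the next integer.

n = 103 per group

n = (z_{α/2} + z_β)² · [p₁(1−p₁) + p₂(1−p₂)] / (p₁ − p₂)²
  = (1.645 + 0.842)² · (0.35·0.65 + 0.53·0.47) / (-0.18)²
  = (2.487)² · (0.2275 + 0.2491) / 0.0324
  = 6.1852 · 0.4766 / 0.0324
  = 90.98
Adjust for 89% response: 90.98 / 0.89 = 102.23.
Round up → n = 103 per group.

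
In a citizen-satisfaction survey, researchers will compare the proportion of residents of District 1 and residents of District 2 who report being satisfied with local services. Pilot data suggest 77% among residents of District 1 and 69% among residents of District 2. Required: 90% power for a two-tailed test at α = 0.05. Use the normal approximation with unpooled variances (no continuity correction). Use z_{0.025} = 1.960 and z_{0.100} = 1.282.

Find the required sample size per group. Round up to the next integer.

n = 643 per group

n = (z_{α/2} + z_β)² · [p₁(1−p₁) + p₂(1−p₂)] / (p₁ − p₂)²
  = (1.960 + 1.282)² · (0.77·0.23 + 0.69·0.31) / (0.08)²
  = (3.242)² · (0.1771 + 0.2139) / 0.0064
  = 10.5106 · 0.3910 / 0.0064
  = 642.13
Round up → n = 643 per group.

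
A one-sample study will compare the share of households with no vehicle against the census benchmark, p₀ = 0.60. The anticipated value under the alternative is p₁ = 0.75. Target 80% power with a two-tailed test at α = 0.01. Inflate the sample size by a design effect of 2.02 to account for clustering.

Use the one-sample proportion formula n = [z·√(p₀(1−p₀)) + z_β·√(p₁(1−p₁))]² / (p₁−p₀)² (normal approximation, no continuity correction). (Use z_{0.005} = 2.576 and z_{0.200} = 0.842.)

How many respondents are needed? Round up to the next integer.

n = [z_{α/2}·√(p₀q₀) + z_β·√(p₁q₁)]² / (p₁ − p₀)²
  = [2.576·√(0.60·0.40) + 0.842·√(0.75·0.25)]² / (0.15)²
  = [2.576·0.4899 + 0.842·0.4330]² / 0.0225
  = [1.6266]² / 0.0225
  = 117.59
Design effect: 2.02 × 117.59 = 237.53.
Round up → n = 238.

n = 238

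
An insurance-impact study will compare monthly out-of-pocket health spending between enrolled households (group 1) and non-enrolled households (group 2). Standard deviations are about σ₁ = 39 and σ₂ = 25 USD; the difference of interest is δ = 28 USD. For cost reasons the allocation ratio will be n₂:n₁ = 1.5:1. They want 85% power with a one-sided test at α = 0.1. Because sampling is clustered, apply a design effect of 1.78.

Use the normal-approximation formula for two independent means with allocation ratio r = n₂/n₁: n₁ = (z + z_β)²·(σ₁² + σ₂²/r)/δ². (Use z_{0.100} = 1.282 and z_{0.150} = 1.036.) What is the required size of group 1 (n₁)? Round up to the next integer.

n₁ = 24

n₁ = (z_α + z_β)² · (σ₁² + σ₂²/r) / δ²
   = (1.282 + 1.036)² · (39² + 25²/1.5) / 28²
   = 5.3731 · (1521 + 416.6667) / 784
   = 5.3731 · 1937.7 / 784
   = 13.28
Design effect: 1.78 × 13.28 = 23.64.
Round up → n₁ = 24; n₂ = r·n₁ = 1.5 × 24 = 36.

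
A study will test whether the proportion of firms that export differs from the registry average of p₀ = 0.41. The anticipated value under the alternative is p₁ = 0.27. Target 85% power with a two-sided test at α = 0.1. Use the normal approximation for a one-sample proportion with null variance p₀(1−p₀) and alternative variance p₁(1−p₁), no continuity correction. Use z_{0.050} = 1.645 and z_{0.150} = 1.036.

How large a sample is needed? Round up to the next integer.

n = 83

n = [z_{α/2}·√(p₀q₀) + z_β·√(p₁q₁)]² / (p₁ − p₀)²
  = [1.645·√(0.41·0.59) + 1.036·√(0.27·0.73)]² / (-0.14)²
  = [1.645·0.4918 + 1.036·0.4440]² / 0.0196
  = [1.2690]² / 0.0196
  = 82.16
Round up → n = 83.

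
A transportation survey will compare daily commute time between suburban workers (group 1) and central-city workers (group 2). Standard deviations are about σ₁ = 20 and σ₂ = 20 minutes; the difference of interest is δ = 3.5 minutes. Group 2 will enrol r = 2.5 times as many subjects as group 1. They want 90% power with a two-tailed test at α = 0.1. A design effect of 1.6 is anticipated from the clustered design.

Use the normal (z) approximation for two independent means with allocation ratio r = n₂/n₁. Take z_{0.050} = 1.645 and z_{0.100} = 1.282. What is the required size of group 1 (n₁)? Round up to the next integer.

n₁ = 627

n₁ = (z_{α/2} + z_β)² · (σ₁² + σ₂²/r) / δ²
   = (1.645 + 1.282)² · (20² + 20²/2.5) / 3.5²
   = 8.5673 · (400 + 160) / 12.25
   = 8.5673 · 560 / 12.25
   = 391.65
Design effect: 1.6 × 391.65 = 626.64.
Round up → n₁ = 627; n₂ = r·n₁ = 2.5 × 627 = 1568.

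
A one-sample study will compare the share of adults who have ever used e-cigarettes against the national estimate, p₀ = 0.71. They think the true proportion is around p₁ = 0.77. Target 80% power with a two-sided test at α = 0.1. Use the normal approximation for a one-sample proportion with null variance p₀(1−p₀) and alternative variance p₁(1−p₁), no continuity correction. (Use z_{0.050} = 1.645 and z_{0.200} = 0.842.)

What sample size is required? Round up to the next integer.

n = [z_{α/2}·√(p₀q₀) + z_β·√(p₁q₁)]² / (p₁ − p₀)²
  = [1.645·√(0.71·0.29) + 0.842·√(0.77·0.23)]² / (0.06)²
  = [1.645·0.4538 + 0.842·0.4208]² / 0.0036
  = [1.1008]² / 0.0036
  = 336.59
Round up → n = 337.

n = 337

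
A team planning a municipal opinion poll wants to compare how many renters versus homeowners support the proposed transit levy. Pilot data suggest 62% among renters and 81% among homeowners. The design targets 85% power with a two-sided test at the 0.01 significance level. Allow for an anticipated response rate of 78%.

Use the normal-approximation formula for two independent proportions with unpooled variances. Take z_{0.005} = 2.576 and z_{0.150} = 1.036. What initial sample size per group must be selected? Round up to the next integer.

n = 181 per group

n = (z_{α/2} + z_β)² · [p₁(1−p₁) + p₂(1−p₂)] / (p₁ − p₂)²
  = (2.576 + 1.036)² · (0.62·0.38 + 0.81·0.19) / (-0.19)²
  = (3.612)² · (0.2356 + 0.1539) / 0.0361
  = 13.0465 · 0.3895 / 0.0361
  = 140.77
Adjust for 78% response: 140.77 / 0.78 = 180.47.
Round up → n = 181 per group.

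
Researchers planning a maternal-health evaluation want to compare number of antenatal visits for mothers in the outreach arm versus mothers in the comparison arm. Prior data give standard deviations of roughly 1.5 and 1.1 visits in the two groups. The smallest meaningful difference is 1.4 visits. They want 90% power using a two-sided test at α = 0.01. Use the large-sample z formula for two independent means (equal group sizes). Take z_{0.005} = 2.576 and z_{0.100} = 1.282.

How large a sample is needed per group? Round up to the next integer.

n = 27 per group

n = (z_{α/2} + z_β)² · (σ₁² + σ₂²) / δ²
  = (2.576 + 1.282)² · (1.5² + 1.1² = 3.46) / 1.4²
  = 14.8842 · 3.46 / 1.96
  = 26.28
Round up → n = 27 per group.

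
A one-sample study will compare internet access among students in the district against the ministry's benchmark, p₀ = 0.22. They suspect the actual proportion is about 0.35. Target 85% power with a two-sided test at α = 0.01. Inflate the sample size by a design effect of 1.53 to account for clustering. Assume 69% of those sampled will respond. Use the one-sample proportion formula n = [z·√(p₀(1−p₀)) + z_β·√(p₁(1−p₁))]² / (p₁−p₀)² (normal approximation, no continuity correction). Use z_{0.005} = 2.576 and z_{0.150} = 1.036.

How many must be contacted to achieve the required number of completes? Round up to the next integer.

n = 320

n = [z_{α/2}·√(p₀q₀) + z_β·√(p₁q₁)]² / (p₁ − p₀)²
  = [2.576·√(0.22·0.78) + 1.036·√(0.35·0.65)]² / (0.13)²
  = [2.576·0.4142 + 1.036·0.4770]² / 0.0169
  = [1.5612]² / 0.0169
  = 144.23
Design effect: 1.53 × 144.23 = 220.67.
Adjust for 69% response: 220.67 / 0.69 = 319.81.
Round up → n = 320.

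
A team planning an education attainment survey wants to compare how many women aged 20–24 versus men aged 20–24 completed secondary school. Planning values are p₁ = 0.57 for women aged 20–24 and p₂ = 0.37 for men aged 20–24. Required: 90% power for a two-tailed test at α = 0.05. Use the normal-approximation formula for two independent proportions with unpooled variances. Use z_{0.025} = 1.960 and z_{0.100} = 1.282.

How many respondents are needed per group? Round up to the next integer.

n = (z_{α/2} + z_β)² · [p₁(1−p₁) + p₂(1−p₂)] / (p₁ − p₂)²
  = (1.960 + 1.282)² · (0.57·0.43 + 0.37·0.63) / (0.20)²
  = (3.242)² · (0.2451 + 0.2331) / 0.0400
  = 10.5106 · 0.4782 / 0.0400
  = 125.65
Round up → n = 126 per group.

n = 126 per group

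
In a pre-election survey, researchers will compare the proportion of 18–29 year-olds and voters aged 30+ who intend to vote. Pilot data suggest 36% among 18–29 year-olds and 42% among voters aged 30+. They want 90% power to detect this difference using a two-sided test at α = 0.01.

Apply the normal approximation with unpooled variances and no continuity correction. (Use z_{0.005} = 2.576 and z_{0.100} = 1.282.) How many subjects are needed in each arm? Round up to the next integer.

n = (z_{α/2} + z_β)² · [p₁(1−p₁) + p₂(1−p₂)] / (p₁ − p₂)²
  = (2.576 + 1.282)² · (0.36·0.64 + 0.42·0.58) / (-0.06)²
  = (3.858)² · (0.2304 + 0.2436) / 0.0036
  = 14.8842 · 0.4740 / 0.0036
  = 1959.75
Round up → n = 1960 per group.

n = 1960 per group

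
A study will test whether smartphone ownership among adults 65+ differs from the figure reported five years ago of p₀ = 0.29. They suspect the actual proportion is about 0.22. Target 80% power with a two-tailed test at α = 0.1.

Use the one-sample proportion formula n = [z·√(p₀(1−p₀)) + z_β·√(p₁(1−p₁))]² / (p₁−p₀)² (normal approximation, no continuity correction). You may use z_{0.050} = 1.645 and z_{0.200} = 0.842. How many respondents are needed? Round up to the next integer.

n = [z_{α/2}·√(p₀q₀) + z_β·√(p₁q₁)]² / (p₁ − p₀)²
  = [1.645·√(0.29·0.71) + 0.842·√(0.22·0.78)]² / (-0.07)²
  = [1.645·0.4538 + 0.842·0.4142]² / 0.0049
  = [1.0952]² / 0.0049
  = 244.80
Round up → n = 245.

n = 245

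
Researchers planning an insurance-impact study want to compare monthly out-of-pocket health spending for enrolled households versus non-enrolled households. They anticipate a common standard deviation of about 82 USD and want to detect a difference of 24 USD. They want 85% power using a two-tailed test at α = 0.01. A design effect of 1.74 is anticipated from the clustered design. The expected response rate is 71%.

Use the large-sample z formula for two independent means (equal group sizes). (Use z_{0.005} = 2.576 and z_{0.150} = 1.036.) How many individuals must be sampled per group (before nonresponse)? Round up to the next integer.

n = 747 per group

n = (z_{α/2} + z_β)² · (σ₁² + σ₂²) / δ²
  = (2.576 + 1.036)² · (2·82² = 13448) / 24²
  = 13.0465 · 13448 / 576
  = 304.60
Design effect: 1.74 × 304.60 = 530.00.
Adjust for 71% response: 530.00 / 0.71 = 746.49.
Round up → n = 747 per group.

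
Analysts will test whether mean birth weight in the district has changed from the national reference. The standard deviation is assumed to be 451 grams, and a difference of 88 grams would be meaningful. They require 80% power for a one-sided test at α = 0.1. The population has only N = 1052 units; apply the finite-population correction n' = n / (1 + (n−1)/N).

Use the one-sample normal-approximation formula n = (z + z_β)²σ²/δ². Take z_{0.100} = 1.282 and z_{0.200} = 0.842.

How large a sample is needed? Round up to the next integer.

n = 107

n = (z_α + z_β)² · σ² / δ²
  = (1.282 + 0.842)² · 451² / 88²
  = 4.5114 · 203401 / 7744
  = 118.49
Finite-population correction (N = 1052): 118.49 / (1 + (118.49 − 1)/1052) = 106.59.
Round up → n = 107.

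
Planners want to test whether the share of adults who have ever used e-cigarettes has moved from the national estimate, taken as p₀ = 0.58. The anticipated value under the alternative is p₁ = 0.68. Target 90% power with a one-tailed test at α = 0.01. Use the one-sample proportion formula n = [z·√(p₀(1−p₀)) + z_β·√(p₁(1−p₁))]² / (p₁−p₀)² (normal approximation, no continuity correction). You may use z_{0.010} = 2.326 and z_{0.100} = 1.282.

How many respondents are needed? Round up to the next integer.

n = 305

n = [z_α·√(p₀q₀) + z_β·√(p₁q₁)]² / (p₁ − p₀)²
  = [2.326·√(0.58·0.42) + 1.282·√(0.68·0.32)]² / (0.10)²
  = [2.326·0.4936 + 1.282·0.4665]² / 0.0100
  = [1.7460]² / 0.0100
  = 304.87
Round up → n = 305.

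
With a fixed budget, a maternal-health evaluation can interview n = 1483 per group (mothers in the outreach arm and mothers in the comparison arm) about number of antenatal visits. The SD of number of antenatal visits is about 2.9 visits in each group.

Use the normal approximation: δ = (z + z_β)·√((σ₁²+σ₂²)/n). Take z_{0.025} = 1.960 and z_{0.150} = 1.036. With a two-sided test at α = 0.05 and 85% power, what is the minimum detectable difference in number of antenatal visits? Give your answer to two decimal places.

δ = (z_{α/2} + z_β) · √((σ₁²+σ₂²)/n)
  = (1.960 + 1.036) · √(16.82/1483)
  = 2.996 · √0.01134
  = 2.996 · 0.1065
  = 0.3191

Minimum detectable difference ≈ 0.32 visits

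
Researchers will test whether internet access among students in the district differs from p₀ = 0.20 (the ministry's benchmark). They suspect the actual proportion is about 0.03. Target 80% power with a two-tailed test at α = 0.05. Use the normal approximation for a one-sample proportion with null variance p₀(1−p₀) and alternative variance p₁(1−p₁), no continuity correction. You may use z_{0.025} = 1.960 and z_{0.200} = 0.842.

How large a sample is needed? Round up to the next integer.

n = [z_{α/2}·√(p₀q₀) + z_β·√(p₁q₁)]² / (p₁ − p₀)²
  = [1.960·√(0.20·0.80) + 0.842·√(0.03·0.97)]² / (-0.17)²
  = [1.960·0.4000 + 0.842·0.1706]² / 0.0289
  = [0.9276]² / 0.0289
  = 29.78
Round up → n = 30.

n = 30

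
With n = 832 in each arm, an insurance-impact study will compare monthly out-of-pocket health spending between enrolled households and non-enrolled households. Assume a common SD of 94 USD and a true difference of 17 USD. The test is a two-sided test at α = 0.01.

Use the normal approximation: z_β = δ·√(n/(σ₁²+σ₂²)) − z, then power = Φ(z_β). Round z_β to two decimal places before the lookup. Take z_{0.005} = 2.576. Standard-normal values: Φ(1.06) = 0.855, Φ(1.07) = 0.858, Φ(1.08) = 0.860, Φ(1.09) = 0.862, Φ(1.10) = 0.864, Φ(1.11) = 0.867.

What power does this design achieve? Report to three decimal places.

z_β = δ·√(n/(σ₁²+σ₂²)) − z_{α/2}
    = 17 · √(832/17672) − 2.576
    = 17 · 0.21698 − 2.576
    = 3.6887 − 2.576 = 1.1127 → 1.11
Power = Φ(1.11) = 0.867.

Power ≈ 0.867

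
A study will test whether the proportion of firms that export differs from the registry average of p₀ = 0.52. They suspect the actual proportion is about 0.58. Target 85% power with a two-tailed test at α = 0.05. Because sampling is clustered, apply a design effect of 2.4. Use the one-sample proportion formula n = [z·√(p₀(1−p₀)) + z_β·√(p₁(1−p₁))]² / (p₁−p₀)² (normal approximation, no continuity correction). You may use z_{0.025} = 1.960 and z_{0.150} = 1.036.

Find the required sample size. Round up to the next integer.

n = [z_{α/2}·√(p₀q₀) + z_β·√(p₁q₁)]² / (p₁ − p₀)²
  = [1.960·√(0.52·0.48) + 1.036·√(0.58·0.42)]² / (0.06)²
  = [1.960·0.4996 + 1.036·0.4936]² / 0.0036
  = [1.4905]² / 0.0036
  = 617.14
Design effect: 2.4 × 617.14 = 1481.14.
Round up → n = 1482.

n = 1482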